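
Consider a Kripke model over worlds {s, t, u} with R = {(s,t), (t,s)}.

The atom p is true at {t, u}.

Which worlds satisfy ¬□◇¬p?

{t}

s: □◇¬p is T. ✗
t: □◇¬p is F. ✓
u: □◇¬p is T. ✗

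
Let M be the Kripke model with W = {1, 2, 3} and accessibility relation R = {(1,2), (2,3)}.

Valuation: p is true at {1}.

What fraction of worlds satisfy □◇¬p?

1: successors {2}; ◇¬p there: 2:T. ✓
2: successors {3}; ◇¬p there: 3:F. ✗
3: no successors, so □◇¬p holds vacuously. ✓
That's 2 of 3 worlds, so 2/3.

2/3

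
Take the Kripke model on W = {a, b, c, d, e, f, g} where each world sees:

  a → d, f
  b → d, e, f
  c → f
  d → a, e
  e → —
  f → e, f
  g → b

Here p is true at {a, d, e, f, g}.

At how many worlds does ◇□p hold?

a: successors {d, f}; □p there: d:T, f:T. ✓
b: successors {d, e, f}; □p there: d:T, e:T, f:T. ✓
c: successors {f}; □p there: f:T. ✓
d: successors {a, e}; □p there: a:T, e:T. ✓
e: no successors, so ◇□p fails. ✗
f: successors {e, f}; □p there: e:T, f:T. ✓
g: successors {b}; □p there: b:T. ✓
Satisfying worlds: {a, b, c, d, f, g}.

6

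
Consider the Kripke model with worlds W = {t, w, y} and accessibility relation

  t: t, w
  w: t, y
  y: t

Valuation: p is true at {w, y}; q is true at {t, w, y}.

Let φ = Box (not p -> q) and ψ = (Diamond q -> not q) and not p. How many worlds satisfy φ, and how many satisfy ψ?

For Box (not p -> q):
t: successors {t, w}; not p -> q there: t:T, w:T. ✓
w: successors {t, y}; not p -> q there: t:T, y:T. ✓
y: successors {t}; not p -> q there: t:T. ✓
— 3 worlds.
For (Diamond q -> not q) and not p:
t: Diamond q -> not q is F, not p is T. ✗
w: Diamond q -> not q is F, not p is F. ✗
y: Diamond q -> not q is F, not p is F. ✗
— 0 worlds.

3 and 0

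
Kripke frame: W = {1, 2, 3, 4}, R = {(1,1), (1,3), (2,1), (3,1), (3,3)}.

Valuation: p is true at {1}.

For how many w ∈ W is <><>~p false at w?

1: successors {1, 3}; <>~p there: 1:T, 3:T. ✓
2: successors {1}; <>~p there: 1:T. ✓
3: successors {1, 3}; <>~p there: 1:T, 3:T. ✓
4: no successors, so <><>~p fails. ✗
Satisfying worlds: {1, 2, 3}.
So <><>~p fails at the other 1 world.

1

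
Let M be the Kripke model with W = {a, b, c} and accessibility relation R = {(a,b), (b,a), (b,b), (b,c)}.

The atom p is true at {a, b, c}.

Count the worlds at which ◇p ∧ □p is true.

2

a: ◇p is T, □p is T. ✓
b: ◇p is T, □p is T. ✓
c: ◇p is F, □p is T. ✗
Satisfying worlds: {a, b}.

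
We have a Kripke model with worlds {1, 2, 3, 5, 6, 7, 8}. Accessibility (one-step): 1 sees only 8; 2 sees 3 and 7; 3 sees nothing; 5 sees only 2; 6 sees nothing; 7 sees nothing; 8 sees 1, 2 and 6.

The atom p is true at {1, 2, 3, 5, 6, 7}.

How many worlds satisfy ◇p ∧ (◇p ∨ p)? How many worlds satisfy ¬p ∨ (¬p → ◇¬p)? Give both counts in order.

3 and 7

For ◇p ∧ (◇p ∨ p):
1: ◇p is F, ◇p ∨ p is T. ✗
2: ◇p is T, ◇p ∨ p is T. ✓
3: ◇p is F, ◇p ∨ p is T. ✗
5: ◇p is T, ◇p ∨ p is T. ✓
6: ◇p is F, ◇p ∨ p is T. ✗
7: ◇p is F, ◇p ∨ p is T. ✗
8: ◇p is T, ◇p ∨ p is T. ✓
— 3 worlds.
For ¬p ∨ (¬p → ◇¬p):
1: ¬p is F, ¬p → ◇¬p is T. ✓
2: ¬p is F, ¬p → ◇¬p is T. ✓
3: ¬p is F, ¬p → ◇¬p is T. ✓
5: ¬p is F, ¬p → ◇¬p is T. ✓
6: ¬p is F, ¬p → ◇¬p is T. ✓
7: ¬p is F, ¬p → ◇¬p is T. ✓
8: ¬p is T, ¬p → ◇¬p is F. ✓
— 7 worlds.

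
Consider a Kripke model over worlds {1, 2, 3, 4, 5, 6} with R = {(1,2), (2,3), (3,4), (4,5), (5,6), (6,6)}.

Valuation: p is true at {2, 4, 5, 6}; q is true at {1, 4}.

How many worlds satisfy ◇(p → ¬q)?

5

1: successors {2}; p → ¬q there: 2:T. ✓
2: successors {3}; p → ¬q there: 3:T. ✓
3: successors {4}; p → ¬q there: 4:F. ✗
4: successors {5}; p → ¬q there: 5:T. ✓
5: successors {6}; p → ¬q there: 6:T. ✓
6: successors {6}; p → ¬q there: 6:T. ✓
Satisfying worlds: {1, 2, 4, 5, 6}.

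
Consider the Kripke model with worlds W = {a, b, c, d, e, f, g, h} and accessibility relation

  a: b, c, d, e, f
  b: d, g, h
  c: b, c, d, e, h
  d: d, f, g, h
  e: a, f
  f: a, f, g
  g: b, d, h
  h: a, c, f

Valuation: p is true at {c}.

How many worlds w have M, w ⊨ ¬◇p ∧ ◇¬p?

a: ¬◇p is F, ◇¬p is T. ✗
b: ¬◇p is T, ◇¬p is T. ✓
c: ¬◇p is F, ◇¬p is T. ✗
d: ¬◇p is T, ◇¬p is T. ✓
e: ¬◇p is T, ◇¬p is T. ✓
f: ¬◇p is T, ◇¬p is T. ✓
g: ¬◇p is T, ◇¬p is T. ✓
h: ¬◇p is F, ◇¬p is T. ✗
Satisfying worlds: {b, d, e, f, g}.

5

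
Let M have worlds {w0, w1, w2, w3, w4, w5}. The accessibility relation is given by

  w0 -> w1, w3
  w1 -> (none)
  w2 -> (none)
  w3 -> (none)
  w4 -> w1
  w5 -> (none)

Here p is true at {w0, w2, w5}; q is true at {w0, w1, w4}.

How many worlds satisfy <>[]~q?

w0: successors {w1, w3}; []~q there: w1:T, w3:T. ✓
w1: no successors, so <>[]~q fails. ✗
w2: no successors, so <>[]~q fails. ✗
w3: no successors, so <>[]~q fails. ✗
w4: successors {w1}; []~q there: w1:T. ✓
w5: no successors, so <>[]~q fails. ✗
Satisfying worlds: {w0, w4}.

2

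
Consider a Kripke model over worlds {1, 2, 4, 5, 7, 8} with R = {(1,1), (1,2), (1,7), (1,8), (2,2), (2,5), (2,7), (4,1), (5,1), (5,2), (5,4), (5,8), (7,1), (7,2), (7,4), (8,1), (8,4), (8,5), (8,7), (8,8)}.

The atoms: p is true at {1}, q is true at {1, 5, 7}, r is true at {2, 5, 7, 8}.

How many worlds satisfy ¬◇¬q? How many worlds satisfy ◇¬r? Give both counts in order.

For ¬◇¬q:
1: ◇¬q is T. ✗
2: ◇¬q is T. ✗
4: ◇¬q is F. ✓
5: ◇¬q is T. ✗
7: ◇¬q is T. ✗
8: ◇¬q is T. ✗
— 1 world.
For ◇¬r:
1: successors {1, 2, 7, 8}; ¬r there: 1:T, 2:F, 7:F, 8:F. ✓
2: successors {2, 5, 7}; ¬r there: 2:F, 5:F, 7:F. ✗
4: successors {1}; ¬r there: 1:T. ✓
5: successors {1, 2, 4, 8}; ¬r there: 1:T, 2:F, 4:T, 8:F. ✓
7: successors {1, 2, 4}; ¬r there: 1:T, 2:F, 4:T. ✓
8: successors {1, 4, 5, 7, 8}; ¬r there: 1:T, 4:T, 5:F, 7:F, 8:F. ✓
— 5 worlds.

1 and 5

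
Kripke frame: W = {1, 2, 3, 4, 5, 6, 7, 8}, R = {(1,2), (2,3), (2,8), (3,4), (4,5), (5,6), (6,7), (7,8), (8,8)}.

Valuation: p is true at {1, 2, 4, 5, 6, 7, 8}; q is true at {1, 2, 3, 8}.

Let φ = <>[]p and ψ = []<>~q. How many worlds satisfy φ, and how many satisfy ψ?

7 and 3

For <>[]p:
1: successors {2}; []p there: 2:F. ✗
2: successors {3, 8}; []p there: 3:T, 8:T. ✓
3: successors {4}; []p there: 4:T. ✓
4: successors {5}; []p there: 5:T. ✓
5: successors {6}; []p there: 6:T. ✓
6: successors {7}; []p there: 7:T. ✓
7: successors {8}; []p there: 8:T. ✓
8: successors {8}; []p there: 8:T. ✓
— 7 worlds.
For []<>~q:
1: successors {2}; <>~q there: 2:F. ✗
2: successors {3, 8}; <>~q there: 3:T, 8:F. ✗
3: successors {4}; <>~q there: 4:T. ✓
4: successors {5}; <>~q there: 5:T. ✓
5: successors {6}; <>~q there: 6:T. ✓
6: successors {7}; <>~q there: 7:F. ✗
7: successors {8}; <>~q there: 8:F. ✗
8: successors {8}; <>~q there: 8:F. ✗
— 3 worlds.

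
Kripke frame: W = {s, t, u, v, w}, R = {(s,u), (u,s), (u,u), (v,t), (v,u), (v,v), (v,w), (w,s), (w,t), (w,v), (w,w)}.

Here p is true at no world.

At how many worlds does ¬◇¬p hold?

1

s: ◇¬p is T. ✗
t: ◇¬p is F. ✓
u: ◇¬p is T. ✗
v: ◇¬p is T. ✗
w: ◇¬p is T. ✗
Satisfying worlds: {t}.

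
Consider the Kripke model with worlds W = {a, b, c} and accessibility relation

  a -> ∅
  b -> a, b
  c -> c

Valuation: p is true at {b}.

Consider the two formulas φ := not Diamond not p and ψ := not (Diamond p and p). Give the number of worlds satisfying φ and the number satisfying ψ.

1 and 2

For not Diamond not p:
a: Diamond not p is F. ✓
b: Diamond not p is T. ✗
c: Diamond not p is T. ✗
— 1 world.
For not (Diamond p and p):
a: Diamond p and p is F. ✓
b: Diamond p and p is T. ✗
c: Diamond p and p is F. ✓
— 2 worlds.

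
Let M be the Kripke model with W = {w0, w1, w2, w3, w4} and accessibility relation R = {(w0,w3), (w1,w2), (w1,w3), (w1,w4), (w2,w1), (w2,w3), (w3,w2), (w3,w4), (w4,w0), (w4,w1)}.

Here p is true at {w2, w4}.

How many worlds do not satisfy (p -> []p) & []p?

4

w0: p -> []p is T, []p is F. ✗
w1: p -> []p is T, []p is F. ✗
w2: p -> []p is F, []p is F. ✗
w3: p -> []p is T, []p is T. ✓
w4: p -> []p is F, []p is F. ✗
Satisfying worlds: {w3}.
So (p -> []p) & []p fails at the other 4 worlds.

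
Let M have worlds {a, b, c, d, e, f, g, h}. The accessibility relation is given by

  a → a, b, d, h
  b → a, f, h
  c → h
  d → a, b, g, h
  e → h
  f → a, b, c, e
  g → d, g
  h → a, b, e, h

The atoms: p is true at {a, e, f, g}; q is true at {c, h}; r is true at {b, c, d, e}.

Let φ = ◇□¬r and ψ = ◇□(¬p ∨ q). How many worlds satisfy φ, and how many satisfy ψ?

For ◇□¬r:
a: successors {a, b, d, h}; □¬r there: a:F, b:T, d:F, h:F. ✓
b: successors {a, f, h}; □¬r there: a:F, f:F, h:F. ✗
c: successors {h}; □¬r there: h:F. ✗
d: successors {a, b, g, h}; □¬r there: a:F, b:T, g:F, h:F. ✓
e: successors {h}; □¬r there: h:F. ✗
f: successors {a, b, c, e}; □¬r there: a:F, b:T, c:T, e:T. ✓
g: successors {d, g}; □¬r there: d:F, g:F. ✗
h: successors {a, b, e, h}; □¬r there: a:F, b:T, e:T, h:F. ✓
— 4 worlds.
For ◇□(¬p ∨ q):
a: successors {a, b, d, h}; □(¬p ∨ q) there: a:F, b:F, d:F, h:F. ✗
b: successors {a, f, h}; □(¬p ∨ q) there: a:F, f:F, h:F. ✗
c: successors {h}; □(¬p ∨ q) there: h:F. ✗
d: successors {a, b, g, h}; □(¬p ∨ q) there: a:F, b:F, g:F, h:F. ✗
e: successors {h}; □(¬p ∨ q) there: h:F. ✗
f: successors {a, b, c, e}; □(¬p ∨ q) there: a:F, b:F, c:T, e:T. ✓
g: successors {d, g}; □(¬p ∨ q) there: d:F, g:F. ✗
h: successors {a, b, e, h}; □(¬p ∨ q) there: a:F, b:F, e:T, h:F. ✓
— 2 worlds.

4 and 2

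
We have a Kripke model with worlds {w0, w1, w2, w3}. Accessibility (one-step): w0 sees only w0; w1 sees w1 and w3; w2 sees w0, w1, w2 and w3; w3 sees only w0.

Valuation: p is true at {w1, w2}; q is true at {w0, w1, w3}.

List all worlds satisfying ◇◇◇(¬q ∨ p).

w0: successors {w0}; ◇◇(¬q ∨ p) there: w0:F. ✗
w1: successors {w1, w3}; ◇◇(¬q ∨ p) there: w1:T, w3:F. ✓
w2: successors {w0, w1, w2, w3}; ◇◇(¬q ∨ p) there: w0:F, w1:T, w2:T, w3:F. ✓
w3: successors {w0}; ◇◇(¬q ∨ p) there: w0:F. ✗

{w1, w2}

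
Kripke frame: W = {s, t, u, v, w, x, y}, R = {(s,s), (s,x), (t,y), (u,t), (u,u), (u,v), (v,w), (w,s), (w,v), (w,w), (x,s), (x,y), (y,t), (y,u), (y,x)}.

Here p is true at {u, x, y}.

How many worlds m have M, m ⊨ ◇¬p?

6

s: successors {s, x}; ¬p there: s:T, x:F. ✓
t: successors {y}; ¬p there: y:F. ✗
u: successors {t, u, v}; ¬p there: t:T, u:F, v:T. ✓
v: successors {w}; ¬p there: w:T. ✓
w: successors {s, v, w}; ¬p there: s:T, v:T, w:T. ✓
x: successors {s, y}; ¬p there: s:T, y:F. ✓
y: successors {t, u, x}; ¬p there: t:T, u:F, x:F. ✓
Satisfying worlds: {s, u, v, w, x, y}.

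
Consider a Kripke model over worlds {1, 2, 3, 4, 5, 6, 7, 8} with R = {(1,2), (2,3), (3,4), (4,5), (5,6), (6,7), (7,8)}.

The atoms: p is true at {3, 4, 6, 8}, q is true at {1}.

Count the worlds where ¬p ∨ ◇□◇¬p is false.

3

1: ¬p is T, ◇□◇¬p is F. ✓
2: ¬p is T, ◇□◇¬p is T. ✓
3: ¬p is F, ◇□◇¬p is F. ✗
4: ¬p is F, ◇□◇¬p is T. ✓
5: ¬p is T, ◇□◇¬p is F. ✓
6: ¬p is F, ◇□◇¬p is F. ✗
7: ¬p is T, ◇□◇¬p is T. ✓
8: ¬p is F, ◇□◇¬p is F. ✗
Satisfying worlds: {1, 2, 4, 5, 7}.
So ¬p ∨ ◇□◇¬p fails at the other 3 worlds.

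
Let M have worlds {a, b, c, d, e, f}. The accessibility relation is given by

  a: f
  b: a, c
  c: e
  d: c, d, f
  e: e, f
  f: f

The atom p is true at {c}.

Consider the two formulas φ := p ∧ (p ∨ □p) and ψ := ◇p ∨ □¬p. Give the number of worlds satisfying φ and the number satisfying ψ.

1 and 6

For p ∧ (p ∨ □p):
a: p is F, p ∨ □p is F. ✗
b: p is F, p ∨ □p is F. ✗
c: p is T, p ∨ □p is T. ✓
d: p is F, p ∨ □p is F. ✗
e: p is F, p ∨ □p is F. ✗
f: p is F, p ∨ □p is F. ✗
— 1 world.
For ◇p ∨ □¬p:
a: ◇p is F, □¬p is T. ✓
b: ◇p is T, □¬p is F. ✓
c: ◇p is F, □¬p is T. ✓
d: ◇p is T, □¬p is F. ✓
e: ◇p is F, □¬p is T. ✓
f: ◇p is F, □¬p is T. ✓
— 6 worlds.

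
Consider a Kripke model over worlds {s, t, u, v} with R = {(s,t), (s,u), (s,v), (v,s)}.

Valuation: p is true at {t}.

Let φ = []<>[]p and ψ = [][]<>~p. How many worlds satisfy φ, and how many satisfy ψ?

For []<>[]p:
s: successors {t, u, v}; <>[]p there: t:F, u:F, v:F. ✗
t: no successors, so []<>[]p holds vacuously. ✓
u: no successors, so []<>[]p holds vacuously. ✓
v: successors {s}; <>[]p there: s:T. ✓
— 3 worlds.
For [][]<>~p:
s: successors {t, u, v}; []<>~p there: t:T, u:T, v:T. ✓
t: no successors, so [][]<>~p holds vacuously. ✓
u: no successors, so [][]<>~p holds vacuously. ✓
v: successors {s}; []<>~p there: s:F. ✗
— 3 worlds.

3 and 3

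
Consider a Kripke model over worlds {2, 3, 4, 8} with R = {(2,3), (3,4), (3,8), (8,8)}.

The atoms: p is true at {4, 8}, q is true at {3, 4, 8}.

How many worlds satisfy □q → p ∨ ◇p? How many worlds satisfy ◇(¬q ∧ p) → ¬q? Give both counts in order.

For □q → p ∨ ◇p:
2: □q is T, p ∨ ◇p is F. ✗
3: □q is T, p ∨ ◇p is T. ✓
4: □q is T, p ∨ ◇p is T. ✓
8: □q is T, p ∨ ◇p is T. ✓
— 3 worlds.
For ◇(¬q ∧ p) → ¬q:
2: ◇(¬q ∧ p) is F, ¬q is T. ✓
3: ◇(¬q ∧ p) is F, ¬q is F. ✓
4: ◇(¬q ∧ p) is F, ¬q is F. ✓
8: ◇(¬q ∧ p) is F, ¬q is F. ✓
— 4 worlds.

3 and 4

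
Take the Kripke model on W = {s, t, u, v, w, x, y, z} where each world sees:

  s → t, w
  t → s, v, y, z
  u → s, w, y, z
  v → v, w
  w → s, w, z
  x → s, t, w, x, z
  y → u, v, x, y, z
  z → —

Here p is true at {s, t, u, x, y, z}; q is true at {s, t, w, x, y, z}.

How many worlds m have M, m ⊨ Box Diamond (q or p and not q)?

s: successors {t, w}; Diamond (q or p and not q) there: t:T, w:T. ✓
t: successors {s, v, y, z}; Diamond (q or p and not q) there: s:T, v:T, y:T, z:F. ✗
u: successors {s, w, y, z}; Diamond (q or p and not q) there: s:T, w:T, y:T, z:F. ✗
v: successors {v, w}; Diamond (q or p and not q) there: v:T, w:T. ✓
w: successors {s, w, z}; Diamond (q or p and not q) there: s:T, w:T, z:F. ✗
x: successors {s, t, w, x, z}; Diamond (q or p and not q) there: s:T, t:T, w:T, x:T, z:F. ✗
y: successors {u, v, x, y, z}; Diamond (q or p and not q) there: u:T, v:T, x:T, y:T, z:F. ✗
z: no successors, so Box Diamond (q or p and not q) holds vacuously. ✓
Satisfying worlds: {s, v, z}.

3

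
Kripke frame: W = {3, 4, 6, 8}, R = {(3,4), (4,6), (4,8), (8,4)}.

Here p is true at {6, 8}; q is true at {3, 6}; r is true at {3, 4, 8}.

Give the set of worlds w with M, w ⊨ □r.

{3, 6, 8}

3: successors {4}; r there: 4:T. ✓
4: successors {6, 8}; r there: 6:F, 8:T. ✗
6: no successors, so □r holds vacuously. ✓
8: successors {4}; r there: 4:T. ✓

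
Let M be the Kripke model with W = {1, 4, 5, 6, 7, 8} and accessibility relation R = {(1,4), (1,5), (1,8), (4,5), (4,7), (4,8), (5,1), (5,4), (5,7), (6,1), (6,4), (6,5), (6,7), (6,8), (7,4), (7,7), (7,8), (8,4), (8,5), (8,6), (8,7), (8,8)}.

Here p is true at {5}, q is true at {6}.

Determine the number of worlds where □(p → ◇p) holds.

2

1: successors {4, 5, 8}; p → ◇p there: 4:T, 5:F, 8:T. ✗
4: successors {5, 7, 8}; p → ◇p there: 5:F, 7:T, 8:T. ✗
5: successors {1, 4, 7}; p → ◇p there: 1:T, 4:T, 7:T. ✓
6: successors {1, 4, 5, 7, 8}; p → ◇p there: 1:T, 4:T, 5:F, 7:T, 8:T. ✗
7: successors {4, 7, 8}; p → ◇p there: 4:T, 7:T, 8:T. ✓
8: successors {4, 5, 6, 7, 8}; p → ◇p there: 4:T, 5:F, 6:T, 7:T, 8:T. ✗
Satisfying worlds: {5, 7}.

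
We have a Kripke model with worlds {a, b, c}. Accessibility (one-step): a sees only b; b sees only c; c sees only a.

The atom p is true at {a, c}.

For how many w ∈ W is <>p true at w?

2

a: successors {b}; p there: b:F. ✗
b: successors {c}; p there: c:T. ✓
c: successors {a}; p there: a:T. ✓
Satisfying worlds: {b, c}.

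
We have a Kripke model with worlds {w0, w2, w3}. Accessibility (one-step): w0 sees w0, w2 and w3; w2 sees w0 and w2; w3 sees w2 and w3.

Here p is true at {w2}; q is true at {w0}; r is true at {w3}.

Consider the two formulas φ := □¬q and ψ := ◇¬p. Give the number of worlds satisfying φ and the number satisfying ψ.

1 and 3

For □¬q:
w0: successors {w0, w2, w3}; ¬q there: w0:F, w2:T, w3:T. ✗
w2: successors {w0, w2}; ¬q there: w0:F, w2:T. ✗
w3: successors {w2, w3}; ¬q there: w2:T, w3:T. ✓
— 1 world.
For ◇¬p:
w0: successors {w0, w2, w3}; ¬p there: w0:T, w2:F, w3:T. ✓
w2: successors {w0, w2}; ¬p there: w0:T, w2:F. ✓
w3: successors {w2, w3}; ¬p there: w2:F, w3:T. ✓
— 3 worlds.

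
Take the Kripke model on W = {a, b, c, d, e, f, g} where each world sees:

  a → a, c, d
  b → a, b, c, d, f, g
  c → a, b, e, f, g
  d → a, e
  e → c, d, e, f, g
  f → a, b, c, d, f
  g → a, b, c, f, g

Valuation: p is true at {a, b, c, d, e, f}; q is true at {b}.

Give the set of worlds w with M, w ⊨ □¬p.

∅

a: successors {a, c, d}; ¬p there: a:F, c:F, d:F. ✗
b: successors {a, b, c, d, f, g}; ¬p there: a:F, b:F, c:F, d:F, f:F, g:T. ✗
c: successors {a, b, e, f, g}; ¬p there: a:F, b:F, e:F, f:F, g:T. ✗
d: successors {a, e}; ¬p there: a:F, e:F. ✗
e: successors {c, d, e, f, g}; ¬p there: c:F, d:F, e:F, f:F, g:T. ✗
f: successors {a, b, c, d, f}; ¬p there: a:F, b:F, c:F, d:F, f:F. ✗
g: successors {a, b, c, f, g}; ¬p there: a:F, b:F, c:F, f:F, g:T. ✗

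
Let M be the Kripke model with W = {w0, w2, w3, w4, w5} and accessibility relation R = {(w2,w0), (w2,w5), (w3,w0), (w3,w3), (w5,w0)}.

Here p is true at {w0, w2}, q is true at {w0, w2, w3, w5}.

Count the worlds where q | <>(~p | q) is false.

1

w0: q is T, <>(~p | q) is F. ✓
w2: q is T, <>(~p | q) is T. ✓
w3: q is T, <>(~p | q) is T. ✓
w4: q is F, <>(~p | q) is F. ✗
w5: q is T, <>(~p | q) is T. ✓
Satisfying worlds: {w0, w2, w3, w5}.
So q | <>(~p | q) fails at the other 1 world.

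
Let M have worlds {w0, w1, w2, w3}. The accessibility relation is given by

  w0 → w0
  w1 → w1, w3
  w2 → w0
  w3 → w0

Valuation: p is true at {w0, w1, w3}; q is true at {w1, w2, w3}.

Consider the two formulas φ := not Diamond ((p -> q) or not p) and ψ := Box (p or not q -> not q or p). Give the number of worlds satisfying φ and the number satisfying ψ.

For not Diamond ((p -> q) or not p):
w0: Diamond ((p -> q) or not p) is F. ✓
w1: Diamond ((p -> q) or not p) is T. ✗
w2: Diamond ((p -> q) or not p) is F. ✓
w3: Diamond ((p -> q) or not p) is F. ✓
— 3 worlds.
For Box (p or not q -> not q or p):
w0: successors {w0}; p or not q -> not q or p there: w0:T. ✓
w1: successors {w1, w3}; p or not q -> not q or p there: w1:T, w3:T. ✓
w2: successors {w0}; p or not q -> not q or p there: w0:T. ✓
w3: successors {w0}; p or not q -> not q or p there: w0:T. ✓
— 4 worlds.

3 and 4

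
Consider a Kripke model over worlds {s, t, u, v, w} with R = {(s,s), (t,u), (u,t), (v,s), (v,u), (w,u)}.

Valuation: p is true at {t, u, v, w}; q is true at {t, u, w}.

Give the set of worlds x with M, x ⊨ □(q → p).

{s, t, u, v, w}

s: successors {s}; q → p there: s:T. ✓
t: successors {u}; q → p there: u:T. ✓
u: successors {t}; q → p there: t:T. ✓
v: successors {s, u}; q → p there: s:T, u:T. ✓
w: successors {u}; q → p there: u:T. ✓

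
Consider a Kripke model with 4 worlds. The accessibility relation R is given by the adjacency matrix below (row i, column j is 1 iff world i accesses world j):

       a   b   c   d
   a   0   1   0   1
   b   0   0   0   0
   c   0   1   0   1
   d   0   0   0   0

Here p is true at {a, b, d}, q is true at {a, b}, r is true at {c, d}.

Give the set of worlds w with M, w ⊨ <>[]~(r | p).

{a, c}

a: successors {b, d}; []~(r | p) there: b:T, d:T. ✓
b: no successors, so <>[]~(r | p) fails. ✗
c: successors {b, d}; []~(r | p) there: b:T, d:T. ✓
d: no successors, so <>[]~(r | p) fails. ✗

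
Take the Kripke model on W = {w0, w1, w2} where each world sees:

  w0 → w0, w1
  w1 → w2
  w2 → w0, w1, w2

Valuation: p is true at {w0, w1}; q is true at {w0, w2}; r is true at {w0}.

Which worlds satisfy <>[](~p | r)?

{w0, w2}

w0: successors {w0, w1}; [](~p | r) there: w0:F, w1:T. ✓
w1: successors {w2}; [](~p | r) there: w2:F. ✗
w2: successors {w0, w1, w2}; [](~p | r) there: w0:F, w1:T, w2:F. ✓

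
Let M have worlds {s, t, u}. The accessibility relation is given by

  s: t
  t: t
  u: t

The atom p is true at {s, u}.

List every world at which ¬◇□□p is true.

{s, t, u}

s: ◇□□p is F. ✓
t: ◇□□p is F. ✓
u: ◇□□p is F. ✓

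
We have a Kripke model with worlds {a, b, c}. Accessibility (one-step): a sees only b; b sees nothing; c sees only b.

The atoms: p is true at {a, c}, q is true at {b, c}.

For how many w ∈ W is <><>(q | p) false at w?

a: successors {b}; <>(q | p) there: b:F. ✗
b: no successors, so <><>(q | p) fails. ✗
c: successors {b}; <>(q | p) there: b:F. ✗
Satisfying worlds: ∅.
So <><>(q | p) fails at the other 3 worlds.

3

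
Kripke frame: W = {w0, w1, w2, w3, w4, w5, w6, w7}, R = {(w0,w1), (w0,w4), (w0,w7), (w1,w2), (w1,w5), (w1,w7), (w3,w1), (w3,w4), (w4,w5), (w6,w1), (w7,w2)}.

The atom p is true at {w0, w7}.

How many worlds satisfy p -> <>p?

7

w0: p is T, <>p is T. ✓
w1: p is F, <>p is T. ✓
w2: p is F, <>p is F. ✓
w3: p is F, <>p is F. ✓
w4: p is F, <>p is F. ✓
w5: p is F, <>p is F. ✓
w6: p is F, <>p is F. ✓
w7: p is T, <>p is F. ✗
Satisfying worlds: {w0, w1, w2, w3, w4, w5, w6}.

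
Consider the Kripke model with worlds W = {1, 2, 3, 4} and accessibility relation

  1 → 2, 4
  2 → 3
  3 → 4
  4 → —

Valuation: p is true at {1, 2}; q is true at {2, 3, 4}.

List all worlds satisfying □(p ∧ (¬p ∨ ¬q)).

1: successors {2, 4}; p ∧ (¬p ∨ ¬q) there: 2:F, 4:F. ✗
2: successors {3}; p ∧ (¬p ∨ ¬q) there: 3:F. ✗
3: successors {4}; p ∧ (¬p ∨ ¬q) there: 4:F. ✗
4: no successors, so □(p ∧ (¬p ∨ ¬q)) holds vacuously. ✓

{4}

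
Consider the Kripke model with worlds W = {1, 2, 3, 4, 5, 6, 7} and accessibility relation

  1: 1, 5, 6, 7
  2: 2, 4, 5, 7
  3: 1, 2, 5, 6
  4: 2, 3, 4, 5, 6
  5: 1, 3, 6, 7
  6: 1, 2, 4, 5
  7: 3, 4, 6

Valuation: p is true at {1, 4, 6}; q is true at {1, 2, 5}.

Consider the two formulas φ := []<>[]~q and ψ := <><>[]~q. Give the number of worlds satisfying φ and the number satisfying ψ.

For []<>[]~q:
1: successors {1, 5, 6, 7}; <>[]~q there: 1:T, 5:T, 6:F, 7:F. ✗
2: successors {2, 4, 5, 7}; <>[]~q there: 2:T, 4:F, 5:T, 7:F. ✗
3: successors {1, 2, 5, 6}; <>[]~q there: 1:T, 2:T, 5:T, 6:F. ✗
4: successors {2, 3, 4, 5, 6}; <>[]~q there: 2:T, 3:F, 4:F, 5:T, 6:F. ✗
5: successors {1, 3, 6, 7}; <>[]~q there: 1:T, 3:F, 6:F, 7:F. ✗
6: successors {1, 2, 4, 5}; <>[]~q there: 1:T, 2:T, 4:F, 5:T. ✗
7: successors {3, 4, 6}; <>[]~q there: 3:F, 4:F, 6:F. ✗
— 0 worlds.
For <><>[]~q:
1: successors {1, 5, 6, 7}; <>[]~q there: 1:T, 5:T, 6:F, 7:F. ✓
2: successors {2, 4, 5, 7}; <>[]~q there: 2:T, 4:F, 5:T, 7:F. ✓
3: successors {1, 2, 5, 6}; <>[]~q there: 1:T, 2:T, 5:T, 6:F. ✓
4: successors {2, 3, 4, 5, 6}; <>[]~q there: 2:T, 3:F, 4:F, 5:T, 6:F. ✓
5: successors {1, 3, 6, 7}; <>[]~q there: 1:T, 3:F, 6:F, 7:F. ✓
6: successors {1, 2, 4, 5}; <>[]~q there: 1:T, 2:T, 4:F, 5:T. ✓
7: successors {3, 4, 6}; <>[]~q there: 3:F, 4:F, 6:F. ✗
— 6 worlds.

0 and 6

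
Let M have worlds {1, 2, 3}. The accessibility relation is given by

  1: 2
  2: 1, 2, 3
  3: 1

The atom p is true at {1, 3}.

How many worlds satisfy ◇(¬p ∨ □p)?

2

1: successors {2}; ¬p ∨ □p there: 2:T. ✓
2: successors {1, 2, 3}; ¬p ∨ □p there: 1:F, 2:T, 3:T. ✓
3: successors {1}; ¬p ∨ □p there: 1:F. ✗
Satisfying worlds: {1, 2}.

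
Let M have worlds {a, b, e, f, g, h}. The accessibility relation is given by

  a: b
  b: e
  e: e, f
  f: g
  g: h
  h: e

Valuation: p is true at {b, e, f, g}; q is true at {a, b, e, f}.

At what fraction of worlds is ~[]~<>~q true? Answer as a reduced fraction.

a: []~<>~q is T. ✗
b: []~<>~q is T. ✗
e: []~<>~q is F. ✓
f: []~<>~q is F. ✓
g: []~<>~q is T. ✗
h: []~<>~q is T. ✗
That's 2 of 6 worlds, so 2/6 = 1/3.

1/3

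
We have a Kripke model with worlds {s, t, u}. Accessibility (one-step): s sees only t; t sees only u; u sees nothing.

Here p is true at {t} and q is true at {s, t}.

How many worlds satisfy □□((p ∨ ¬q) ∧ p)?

s: successors {t}; □((p ∨ ¬q) ∧ p) there: t:F. ✗
t: successors {u}; □((p ∨ ¬q) ∧ p) there: u:T. ✓
u: no successors, so □□((p ∨ ¬q) ∧ p) holds vacuously. ✓
Satisfying worlds: {t, u}.

2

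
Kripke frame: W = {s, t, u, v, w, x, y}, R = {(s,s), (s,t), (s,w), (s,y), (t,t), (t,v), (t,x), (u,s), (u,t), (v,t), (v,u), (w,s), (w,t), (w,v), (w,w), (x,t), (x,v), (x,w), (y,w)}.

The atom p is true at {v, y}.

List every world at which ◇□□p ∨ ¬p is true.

{s, t, u, w, x}

s: ◇□□p is F, ¬p is T. ✓
t: ◇□□p is F, ¬p is T. ✓
u: ◇□□p is F, ¬p is T. ✓
v: ◇□□p is F, ¬p is F. ✗
w: ◇□□p is F, ¬p is T. ✓
x: ◇□□p is F, ¬p is T. ✓
y: ◇□□p is F, ¬p is F. ✗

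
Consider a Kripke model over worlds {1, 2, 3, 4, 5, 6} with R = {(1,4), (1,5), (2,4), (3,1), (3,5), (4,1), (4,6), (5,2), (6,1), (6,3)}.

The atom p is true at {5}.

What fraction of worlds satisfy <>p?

1: successors {4, 5}; p there: 4:F, 5:T. ✓
2: successors {4}; p there: 4:F. ✗
3: successors {1, 5}; p there: 1:F, 5:T. ✓
4: successors {1, 6}; p there: 1:F, 6:F. ✗
5: successors {2}; p there: 2:F. ✗
6: successors {1, 3}; p there: 1:F, 3:F. ✗
That's 2 of 6 worlds, so 2/6 = 1/3.

1/3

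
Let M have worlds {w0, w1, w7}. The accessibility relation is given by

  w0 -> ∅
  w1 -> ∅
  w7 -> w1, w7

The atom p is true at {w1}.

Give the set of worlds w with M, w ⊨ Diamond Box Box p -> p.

w0: Diamond Box Box p is F, p is F. ✓
w1: Diamond Box Box p is F, p is T. ✓
w7: Diamond Box Box p is T, p is F. ✗

{w0, w1}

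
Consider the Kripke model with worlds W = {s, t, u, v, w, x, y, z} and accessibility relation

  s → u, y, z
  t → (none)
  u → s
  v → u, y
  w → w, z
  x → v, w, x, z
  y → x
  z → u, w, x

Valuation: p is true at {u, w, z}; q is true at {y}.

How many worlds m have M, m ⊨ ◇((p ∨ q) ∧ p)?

s: successors {u, y, z}; (p ∨ q) ∧ p there: u:T, y:F, z:T. ✓
t: no successors, so ◇((p ∨ q) ∧ p) fails. ✗
u: successors {s}; (p ∨ q) ∧ p there: s:F. ✗
v: successors {u, y}; (p ∨ q) ∧ p there: u:T, y:F. ✓
w: successors {w, z}; (p ∨ q) ∧ p there: w:T, z:T. ✓
x: successors {v, w, x, z}; (p ∨ q) ∧ p there: v:F, w:T, x:F, z:T. ✓
y: successors {x}; (p ∨ q) ∧ p there: x:F. ✗
z: successors {u, w, x}; (p ∨ q) ∧ p there: u:T, w:T, x:F. ✓
Satisfying worlds: {s, v, w, x, z}.

5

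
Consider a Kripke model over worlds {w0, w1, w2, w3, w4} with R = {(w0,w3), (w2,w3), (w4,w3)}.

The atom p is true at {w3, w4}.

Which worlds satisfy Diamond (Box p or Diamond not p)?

{w0, w2, w4}

w0: successors {w3}; Box p or Diamond not p there: w3:T. ✓
w1: no successors, so Diamond (Box p or Diamond not p) fails. ✗
w2: successors {w3}; Box p or Diamond not p there: w3:T. ✓
w3: no successors, so Diamond (Box p or Diamond not p) fails. ✗
w4: successors {w3}; Box p or Diamond not p there: w3:T. ✓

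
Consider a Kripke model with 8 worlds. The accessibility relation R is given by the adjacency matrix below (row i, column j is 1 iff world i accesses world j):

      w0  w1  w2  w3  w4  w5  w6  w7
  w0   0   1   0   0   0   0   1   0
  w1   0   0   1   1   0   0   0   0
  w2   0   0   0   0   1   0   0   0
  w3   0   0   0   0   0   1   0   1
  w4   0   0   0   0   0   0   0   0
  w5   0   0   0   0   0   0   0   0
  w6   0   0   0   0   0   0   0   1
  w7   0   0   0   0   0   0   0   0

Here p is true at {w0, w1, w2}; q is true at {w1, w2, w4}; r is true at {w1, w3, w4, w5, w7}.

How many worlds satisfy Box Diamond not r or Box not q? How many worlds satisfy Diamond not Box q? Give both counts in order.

5 and 2

For Box Diamond not r or Box not q:
w0: Box Diamond not r is F, Box not q is F. ✗
w1: Box Diamond not r is F, Box not q is F. ✗
w2: Box Diamond not r is F, Box not q is F. ✗
w3: Box Diamond not r is F, Box not q is T. ✓
w4: Box Diamond not r is T, Box not q is T. ✓
w5: Box Diamond not r is T, Box not q is T. ✓
w6: Box Diamond not r is F, Box not q is T. ✓
w7: Box Diamond not r is T, Box not q is T. ✓
— 5 worlds.
For Diamond not Box q:
w0: successors {w1, w6}; not Box q there: w1:T, w6:T. ✓
w1: successors {w2, w3}; not Box q there: w2:F, w3:T. ✓
w2: successors {w4}; not Box q there: w4:F. ✗
w3: successors {w5, w7}; not Box q there: w5:F, w7:F. ✗
w4: no successors, so Diamond not Box q fails. ✗
w5: no successors, so Diamond not Box q fails. ✗
w6: successors {w7}; not Box q there: w7:F. ✗
w7: no successors, so Diamond not Box q fails. ✗
— 2 worlds.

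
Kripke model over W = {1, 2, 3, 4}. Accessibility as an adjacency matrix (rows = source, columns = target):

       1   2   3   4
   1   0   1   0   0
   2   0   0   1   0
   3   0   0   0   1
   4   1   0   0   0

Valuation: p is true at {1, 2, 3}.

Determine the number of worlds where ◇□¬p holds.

1

1: successors {2}; □¬p there: 2:F. ✗
2: successors {3}; □¬p there: 3:T. ✓
3: successors {4}; □¬p there: 4:F. ✗
4: successors {1}; □¬p there: 1:F. ✗
Satisfying worlds: {2}.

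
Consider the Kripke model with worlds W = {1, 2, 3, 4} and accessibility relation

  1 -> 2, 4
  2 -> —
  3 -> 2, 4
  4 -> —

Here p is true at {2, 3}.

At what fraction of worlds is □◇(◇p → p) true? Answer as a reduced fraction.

1/2

1: successors {2, 4}; ◇(◇p → p) there: 2:F, 4:F. ✗
2: no successors, so □◇(◇p → p) holds vacuously. ✓
3: successors {2, 4}; ◇(◇p → p) there: 2:F, 4:F. ✗
4: no successors, so □◇(◇p → p) holds vacuously. ✓
That's 2 of 4 worlds, so 2/4 = 1/2.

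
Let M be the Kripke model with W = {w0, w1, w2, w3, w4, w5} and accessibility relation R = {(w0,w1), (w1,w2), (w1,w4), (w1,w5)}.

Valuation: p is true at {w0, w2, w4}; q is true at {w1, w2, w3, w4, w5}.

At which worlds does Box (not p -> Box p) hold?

w0: successors {w1}; not p -> Box p there: w1:F. ✗
w1: successors {w2, w4, w5}; not p -> Box p there: w2:T, w4:T, w5:T. ✓
w2: no successors, so Box (not p -> Box p) holds vacuously. ✓
w3: no successors, so Box (not p -> Box p) holds vacuously. ✓
w4: no successors, so Box (not p -> Box p) holds vacuously. ✓
w5: no successors, so Box (not p -> Box p) holds vacuously. ✓

{w1, w2, w3, w4, w5}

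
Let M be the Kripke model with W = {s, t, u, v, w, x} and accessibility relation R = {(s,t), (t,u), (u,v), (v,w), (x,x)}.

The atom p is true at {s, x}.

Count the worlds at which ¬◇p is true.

s: ◇p is F. ✓
t: ◇p is F. ✓
u: ◇p is F. ✓
v: ◇p is F. ✓
w: ◇p is F. ✓
x: ◇p is T. ✗
Satisfying worlds: {s, t, u, v, w}.

5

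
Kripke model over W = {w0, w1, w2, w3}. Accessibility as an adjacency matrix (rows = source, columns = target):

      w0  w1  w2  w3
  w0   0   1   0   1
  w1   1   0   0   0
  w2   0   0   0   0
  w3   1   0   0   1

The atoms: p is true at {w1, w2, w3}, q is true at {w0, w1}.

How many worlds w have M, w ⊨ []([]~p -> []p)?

w0: successors {w1, w3}; []~p -> []p there: w1:F, w3:T. ✗
w1: successors {w0}; []~p -> []p there: w0:T. ✓
w2: no successors, so []([]~p -> []p) holds vacuously. ✓
w3: successors {w0, w3}; []~p -> []p there: w0:T, w3:T. ✓
Satisfying worlds: {w1, w2, w3}.

3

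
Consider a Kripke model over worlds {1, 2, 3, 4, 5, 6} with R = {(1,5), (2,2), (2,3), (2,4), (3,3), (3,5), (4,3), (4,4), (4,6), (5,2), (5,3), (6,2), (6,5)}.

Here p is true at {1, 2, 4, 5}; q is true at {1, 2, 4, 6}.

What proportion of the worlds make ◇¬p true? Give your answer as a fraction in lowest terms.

1: successors {5}; ¬p there: 5:F. ✗
2: successors {2, 3, 4}; ¬p there: 2:F, 3:T, 4:F. ✓
3: successors {3, 5}; ¬p there: 3:T, 5:F. ✓
4: successors {3, 4, 6}; ¬p there: 3:T, 4:F, 6:T. ✓
5: successors {2, 3}; ¬p there: 2:F, 3:T. ✓
6: successors {2, 5}; ¬p there: 2:F, 5:F. ✗
That's 4 of 6 worlds, so 4/6 = 2/3.

2/3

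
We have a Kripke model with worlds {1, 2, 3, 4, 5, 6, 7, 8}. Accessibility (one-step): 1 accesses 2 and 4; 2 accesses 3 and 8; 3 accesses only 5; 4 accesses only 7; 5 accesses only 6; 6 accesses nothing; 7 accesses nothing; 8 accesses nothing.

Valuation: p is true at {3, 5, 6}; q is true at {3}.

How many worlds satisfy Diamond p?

3

1: successors {2, 4}; p there: 2:F, 4:F. ✗
2: successors {3, 8}; p there: 3:T, 8:F. ✓
3: successors {5}; p there: 5:T. ✓
4: successors {7}; p there: 7:F. ✗
5: successors {6}; p there: 6:T. ✓
6: no successors, so Diamond p fails. ✗
7: no successors, so Diamond p fails. ✗
8: no successors, so Diamond p fails. ✗
Satisfying worlds: {2, 3, 5}.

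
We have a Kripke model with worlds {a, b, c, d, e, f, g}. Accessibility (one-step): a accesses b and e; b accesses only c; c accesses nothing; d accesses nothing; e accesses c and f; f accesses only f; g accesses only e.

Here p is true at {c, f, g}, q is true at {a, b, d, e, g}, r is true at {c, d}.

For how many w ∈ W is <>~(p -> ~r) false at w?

5

a: successors {b, e}; ~(p -> ~r) there: b:F, e:F. ✗
b: successors {c}; ~(p -> ~r) there: c:T. ✓
c: no successors, so <>~(p -> ~r) fails. ✗
d: no successors, so <>~(p -> ~r) fails. ✗
e: successors {c, f}; ~(p -> ~r) there: c:T, f:F. ✓
f: successors {f}; ~(p -> ~r) there: f:F. ✗
g: successors {e}; ~(p -> ~r) there: e:F. ✗
Satisfying worlds: {b, e}.
So <>~(p -> ~r) fails at the other 5 worlds.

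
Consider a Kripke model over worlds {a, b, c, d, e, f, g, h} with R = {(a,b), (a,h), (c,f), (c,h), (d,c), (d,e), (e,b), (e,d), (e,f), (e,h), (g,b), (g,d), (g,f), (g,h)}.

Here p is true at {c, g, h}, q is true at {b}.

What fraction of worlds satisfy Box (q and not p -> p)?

5/8

a: successors {b, h}; q and not p -> p there: b:F, h:T. ✗
b: no successors, so Box (q and not p -> p) holds vacuously. ✓
c: successors {f, h}; q and not p -> p there: f:T, h:T. ✓
d: successors {c, e}; q and not p -> p there: c:T, e:T. ✓
e: successors {b, d, f, h}; q and not p -> p there: b:F, d:T, f:T, h:T. ✗
f: no successors, so Box (q and not p -> p) holds vacuously. ✓
g: successors {b, d, f, h}; q and not p -> p there: b:F, d:T, f:T, h:T. ✗
h: no successors, so Box (q and not p -> p) holds vacuously. ✓
That's 5 of 8 worlds, so 5/8.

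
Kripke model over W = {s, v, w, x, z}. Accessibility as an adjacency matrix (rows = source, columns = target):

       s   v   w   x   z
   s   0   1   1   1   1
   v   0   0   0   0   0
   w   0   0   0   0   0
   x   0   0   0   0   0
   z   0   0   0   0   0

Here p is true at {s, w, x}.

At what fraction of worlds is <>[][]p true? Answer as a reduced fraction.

1/5

s: successors {v, w, x, z}; [][]p there: v:T, w:T, x:T, z:T. ✓
v: no successors, so <>[][]p fails. ✗
w: no successors, so <>[][]p fails. ✗
x: no successors, so <>[][]p fails. ✗
z: no successors, so <>[][]p fails. ✗
That's 1 of 5 worlds, so 1/5.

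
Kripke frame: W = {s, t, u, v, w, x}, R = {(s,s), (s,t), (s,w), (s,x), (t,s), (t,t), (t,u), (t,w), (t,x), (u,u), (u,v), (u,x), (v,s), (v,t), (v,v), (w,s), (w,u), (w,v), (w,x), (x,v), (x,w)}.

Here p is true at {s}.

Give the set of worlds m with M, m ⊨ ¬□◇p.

s: □◇p is F. ✓
t: □◇p is F. ✓
u: □◇p is F. ✓
v: □◇p is T. ✗
w: □◇p is F. ✓
x: □◇p is T. ✗

{s, t, u, w}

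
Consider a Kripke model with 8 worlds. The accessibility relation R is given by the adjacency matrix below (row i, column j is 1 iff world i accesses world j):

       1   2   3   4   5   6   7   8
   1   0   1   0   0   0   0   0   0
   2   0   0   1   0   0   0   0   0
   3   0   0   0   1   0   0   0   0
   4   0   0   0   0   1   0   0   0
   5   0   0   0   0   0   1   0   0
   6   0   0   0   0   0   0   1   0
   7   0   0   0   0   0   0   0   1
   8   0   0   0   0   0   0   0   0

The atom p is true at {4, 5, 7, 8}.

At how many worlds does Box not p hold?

1: successors {2}; not p there: 2:T. ✓
2: successors {3}; not p there: 3:T. ✓
3: successors {4}; not p there: 4:F. ✗
4: successors {5}; not p there: 5:F. ✗
5: successors {6}; not p there: 6:T. ✓
6: successors {7}; not p there: 7:F. ✗
7: successors {8}; not p there: 8:F. ✗
8: no successors, so Box not p holds vacuously. ✓
Satisfying worlds: {1, 2, 5, 8}.

4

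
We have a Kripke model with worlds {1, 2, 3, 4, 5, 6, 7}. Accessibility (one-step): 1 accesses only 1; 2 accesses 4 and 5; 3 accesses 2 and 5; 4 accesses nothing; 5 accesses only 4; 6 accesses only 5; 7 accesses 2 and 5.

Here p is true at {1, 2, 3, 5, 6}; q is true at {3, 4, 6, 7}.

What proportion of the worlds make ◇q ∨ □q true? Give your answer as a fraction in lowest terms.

3/7

1: ◇q is F, □q is F. ✗
2: ◇q is T, □q is F. ✓
3: ◇q is F, □q is F. ✗
4: ◇q is F, □q is T. ✓
5: ◇q is T, □q is T. ✓
6: ◇q is F, □q is F. ✗
7: ◇q is F, □q is F. ✗
That's 3 of 7 worlds, so 3/7.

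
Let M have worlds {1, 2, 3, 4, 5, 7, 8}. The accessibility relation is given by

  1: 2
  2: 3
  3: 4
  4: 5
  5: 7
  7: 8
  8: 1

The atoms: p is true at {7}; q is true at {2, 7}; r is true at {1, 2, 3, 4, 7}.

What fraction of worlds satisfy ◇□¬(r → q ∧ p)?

4/7

1: successors {2}; □¬(r → q ∧ p) there: 2:T. ✓
2: successors {3}; □¬(r → q ∧ p) there: 3:T. ✓
3: successors {4}; □¬(r → q ∧ p) there: 4:F. ✗
4: successors {5}; □¬(r → q ∧ p) there: 5:F. ✗
5: successors {7}; □¬(r → q ∧ p) there: 7:F. ✗
7: successors {8}; □¬(r → q ∧ p) there: 8:T. ✓
8: successors {1}; □¬(r → q ∧ p) there: 1:T. ✓
That's 4 of 7 worlds, so 4/7.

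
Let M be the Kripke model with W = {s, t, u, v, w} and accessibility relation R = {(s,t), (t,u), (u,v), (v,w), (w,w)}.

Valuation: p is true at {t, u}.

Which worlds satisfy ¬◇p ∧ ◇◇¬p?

{u, v, w}

s: ¬◇p is F, ◇◇¬p is F. ✗
t: ¬◇p is F, ◇◇¬p is T. ✗
u: ¬◇p is T, ◇◇¬p is T. ✓
v: ¬◇p is T, ◇◇¬p is T. ✓
w: ¬◇p is T, ◇◇¬p is T. ✓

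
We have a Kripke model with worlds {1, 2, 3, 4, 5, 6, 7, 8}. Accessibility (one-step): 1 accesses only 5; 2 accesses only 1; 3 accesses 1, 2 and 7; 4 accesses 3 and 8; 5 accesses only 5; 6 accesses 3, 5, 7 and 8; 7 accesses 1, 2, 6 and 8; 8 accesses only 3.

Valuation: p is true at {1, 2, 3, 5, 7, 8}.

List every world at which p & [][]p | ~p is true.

{1, 2, 4, 5, 6, 7, 8}

1: p & [][]p is T, ~p is F. ✓
2: p & [][]p is T, ~p is F. ✓
3: p & [][]p is F, ~p is F. ✗
4: p & [][]p is F, ~p is T. ✓
5: p & [][]p is T, ~p is F. ✓
6: p & [][]p is F, ~p is T. ✓
7: p & [][]p is T, ~p is F. ✓
8: p & [][]p is T, ~p is F. ✓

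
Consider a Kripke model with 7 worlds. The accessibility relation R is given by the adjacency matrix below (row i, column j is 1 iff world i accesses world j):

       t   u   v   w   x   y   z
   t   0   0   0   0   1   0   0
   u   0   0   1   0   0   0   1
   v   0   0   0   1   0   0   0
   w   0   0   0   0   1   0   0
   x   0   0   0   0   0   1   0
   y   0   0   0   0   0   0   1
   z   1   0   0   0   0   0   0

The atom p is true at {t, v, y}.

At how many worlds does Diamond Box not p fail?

t: successors {x}; Box not p there: x:F. ✗
u: successors {v, z}; Box not p there: v:T, z:F. ✓
v: successors {w}; Box not p there: w:T. ✓
w: successors {x}; Box not p there: x:F. ✗
x: successors {y}; Box not p there: y:T. ✓
y: successors {z}; Box not p there: z:F. ✗
z: successors {t}; Box not p there: t:T. ✓
Satisfying worlds: {u, v, x, z}.
So Diamond Box not p fails at the other 3 worlds.

3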